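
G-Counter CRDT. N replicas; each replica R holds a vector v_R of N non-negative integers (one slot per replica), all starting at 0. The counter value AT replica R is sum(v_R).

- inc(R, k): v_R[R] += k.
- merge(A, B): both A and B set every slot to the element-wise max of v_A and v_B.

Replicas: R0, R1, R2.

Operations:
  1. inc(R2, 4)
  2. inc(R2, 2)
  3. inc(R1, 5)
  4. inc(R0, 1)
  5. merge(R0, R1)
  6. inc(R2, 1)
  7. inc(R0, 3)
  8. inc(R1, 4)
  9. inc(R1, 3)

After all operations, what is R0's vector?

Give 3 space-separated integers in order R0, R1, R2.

Answer: 4 5 0

Derivation:
Op 1: inc R2 by 4 -> R2=(0,0,4) value=4
Op 2: inc R2 by 2 -> R2=(0,0,6) value=6
Op 3: inc R1 by 5 -> R1=(0,5,0) value=5
Op 4: inc R0 by 1 -> R0=(1,0,0) value=1
Op 5: merge R0<->R1 -> R0=(1,5,0) R1=(1,5,0)
Op 6: inc R2 by 1 -> R2=(0,0,7) value=7
Op 7: inc R0 by 3 -> R0=(4,5,0) value=9
Op 8: inc R1 by 4 -> R1=(1,9,0) value=10
Op 9: inc R1 by 3 -> R1=(1,12,0) value=13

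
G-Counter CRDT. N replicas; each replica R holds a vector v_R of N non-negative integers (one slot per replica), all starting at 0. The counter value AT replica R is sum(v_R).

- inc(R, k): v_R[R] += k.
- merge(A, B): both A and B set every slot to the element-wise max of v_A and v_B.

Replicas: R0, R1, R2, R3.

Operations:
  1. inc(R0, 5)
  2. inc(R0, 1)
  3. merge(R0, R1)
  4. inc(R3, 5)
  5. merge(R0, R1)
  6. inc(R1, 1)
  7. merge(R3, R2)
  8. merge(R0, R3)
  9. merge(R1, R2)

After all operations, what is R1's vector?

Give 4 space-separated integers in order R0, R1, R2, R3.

Answer: 6 1 0 5

Derivation:
Op 1: inc R0 by 5 -> R0=(5,0,0,0) value=5
Op 2: inc R0 by 1 -> R0=(6,0,0,0) value=6
Op 3: merge R0<->R1 -> R0=(6,0,0,0) R1=(6,0,0,0)
Op 4: inc R3 by 5 -> R3=(0,0,0,5) value=5
Op 5: merge R0<->R1 -> R0=(6,0,0,0) R1=(6,0,0,0)
Op 6: inc R1 by 1 -> R1=(6,1,0,0) value=7
Op 7: merge R3<->R2 -> R3=(0,0,0,5) R2=(0,0,0,5)
Op 8: merge R0<->R3 -> R0=(6,0,0,5) R3=(6,0,0,5)
Op 9: merge R1<->R2 -> R1=(6,1,0,5) R2=(6,1,0,5)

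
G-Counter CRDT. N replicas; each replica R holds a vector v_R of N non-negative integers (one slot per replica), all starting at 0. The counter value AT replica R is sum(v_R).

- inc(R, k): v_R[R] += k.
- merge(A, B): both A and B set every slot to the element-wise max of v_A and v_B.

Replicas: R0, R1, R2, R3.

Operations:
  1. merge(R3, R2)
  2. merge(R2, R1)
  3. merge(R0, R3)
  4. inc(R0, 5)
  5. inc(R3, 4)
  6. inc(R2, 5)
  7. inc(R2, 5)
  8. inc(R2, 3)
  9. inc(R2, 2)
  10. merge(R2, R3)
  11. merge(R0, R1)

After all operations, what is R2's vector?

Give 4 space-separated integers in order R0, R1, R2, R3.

Op 1: merge R3<->R2 -> R3=(0,0,0,0) R2=(0,0,0,0)
Op 2: merge R2<->R1 -> R2=(0,0,0,0) R1=(0,0,0,0)
Op 3: merge R0<->R3 -> R0=(0,0,0,0) R3=(0,0,0,0)
Op 4: inc R0 by 5 -> R0=(5,0,0,0) value=5
Op 5: inc R3 by 4 -> R3=(0,0,0,4) value=4
Op 6: inc R2 by 5 -> R2=(0,0,5,0) value=5
Op 7: inc R2 by 5 -> R2=(0,0,10,0) value=10
Op 8: inc R2 by 3 -> R2=(0,0,13,0) value=13
Op 9: inc R2 by 2 -> R2=(0,0,15,0) value=15
Op 10: merge R2<->R3 -> R2=(0,0,15,4) R3=(0,0,15,4)
Op 11: merge R0<->R1 -> R0=(5,0,0,0) R1=(5,0,0,0)

Answer: 0 0 15 4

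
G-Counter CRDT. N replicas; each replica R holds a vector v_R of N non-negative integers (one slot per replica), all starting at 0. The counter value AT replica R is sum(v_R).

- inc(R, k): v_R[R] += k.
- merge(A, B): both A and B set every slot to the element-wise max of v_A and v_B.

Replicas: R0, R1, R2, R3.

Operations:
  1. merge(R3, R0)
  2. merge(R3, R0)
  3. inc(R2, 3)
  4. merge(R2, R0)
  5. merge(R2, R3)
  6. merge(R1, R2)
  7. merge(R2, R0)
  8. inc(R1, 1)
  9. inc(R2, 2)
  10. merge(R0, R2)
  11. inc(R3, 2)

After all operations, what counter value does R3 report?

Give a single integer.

Answer: 5

Derivation:
Op 1: merge R3<->R0 -> R3=(0,0,0,0) R0=(0,0,0,0)
Op 2: merge R3<->R0 -> R3=(0,0,0,0) R0=(0,0,0,0)
Op 3: inc R2 by 3 -> R2=(0,0,3,0) value=3
Op 4: merge R2<->R0 -> R2=(0,0,3,0) R0=(0,0,3,0)
Op 5: merge R2<->R3 -> R2=(0,0,3,0) R3=(0,0,3,0)
Op 6: merge R1<->R2 -> R1=(0,0,3,0) R2=(0,0,3,0)
Op 7: merge R2<->R0 -> R2=(0,0,3,0) R0=(0,0,3,0)
Op 8: inc R1 by 1 -> R1=(0,1,3,0) value=4
Op 9: inc R2 by 2 -> R2=(0,0,5,0) value=5
Op 10: merge R0<->R2 -> R0=(0,0,5,0) R2=(0,0,5,0)
Op 11: inc R3 by 2 -> R3=(0,0,3,2) value=5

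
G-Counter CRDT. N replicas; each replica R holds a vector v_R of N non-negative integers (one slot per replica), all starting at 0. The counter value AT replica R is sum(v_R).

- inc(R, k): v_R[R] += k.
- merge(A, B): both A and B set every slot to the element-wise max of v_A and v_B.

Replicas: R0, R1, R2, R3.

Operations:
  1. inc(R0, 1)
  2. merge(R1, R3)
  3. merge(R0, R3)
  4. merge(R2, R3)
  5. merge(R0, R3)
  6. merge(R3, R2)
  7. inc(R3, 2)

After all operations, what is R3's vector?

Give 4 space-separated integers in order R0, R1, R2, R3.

Answer: 1 0 0 2

Derivation:
Op 1: inc R0 by 1 -> R0=(1,0,0,0) value=1
Op 2: merge R1<->R3 -> R1=(0,0,0,0) R3=(0,0,0,0)
Op 3: merge R0<->R3 -> R0=(1,0,0,0) R3=(1,0,0,0)
Op 4: merge R2<->R3 -> R2=(1,0,0,0) R3=(1,0,0,0)
Op 5: merge R0<->R3 -> R0=(1,0,0,0) R3=(1,0,0,0)
Op 6: merge R3<->R2 -> R3=(1,0,0,0) R2=(1,0,0,0)
Op 7: inc R3 by 2 -> R3=(1,0,0,2) value=3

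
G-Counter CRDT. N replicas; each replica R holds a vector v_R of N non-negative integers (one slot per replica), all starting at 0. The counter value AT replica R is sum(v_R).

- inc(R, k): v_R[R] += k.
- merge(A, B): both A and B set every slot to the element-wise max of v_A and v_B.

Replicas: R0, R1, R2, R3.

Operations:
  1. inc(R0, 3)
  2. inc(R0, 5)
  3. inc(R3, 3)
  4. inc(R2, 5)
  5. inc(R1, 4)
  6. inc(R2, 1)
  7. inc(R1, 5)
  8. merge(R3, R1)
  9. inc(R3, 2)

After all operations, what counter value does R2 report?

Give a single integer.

Op 1: inc R0 by 3 -> R0=(3,0,0,0) value=3
Op 2: inc R0 by 5 -> R0=(8,0,0,0) value=8
Op 3: inc R3 by 3 -> R3=(0,0,0,3) value=3
Op 4: inc R2 by 5 -> R2=(0,0,5,0) value=5
Op 5: inc R1 by 4 -> R1=(0,4,0,0) value=4
Op 6: inc R2 by 1 -> R2=(0,0,6,0) value=6
Op 7: inc R1 by 5 -> R1=(0,9,0,0) value=9
Op 8: merge R3<->R1 -> R3=(0,9,0,3) R1=(0,9,0,3)
Op 9: inc R3 by 2 -> R3=(0,9,0,5) value=14

Answer: 6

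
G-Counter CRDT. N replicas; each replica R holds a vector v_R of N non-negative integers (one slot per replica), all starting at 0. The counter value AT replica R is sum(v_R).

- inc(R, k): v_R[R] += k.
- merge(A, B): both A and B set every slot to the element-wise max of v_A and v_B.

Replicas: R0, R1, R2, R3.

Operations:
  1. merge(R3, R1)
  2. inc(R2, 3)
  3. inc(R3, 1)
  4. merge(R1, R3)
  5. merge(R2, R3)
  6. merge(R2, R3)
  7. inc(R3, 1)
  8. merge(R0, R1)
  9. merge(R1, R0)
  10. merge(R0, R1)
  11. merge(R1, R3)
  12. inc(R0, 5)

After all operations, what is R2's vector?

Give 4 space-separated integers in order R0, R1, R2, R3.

Answer: 0 0 3 1

Derivation:
Op 1: merge R3<->R1 -> R3=(0,0,0,0) R1=(0,0,0,0)
Op 2: inc R2 by 3 -> R2=(0,0,3,0) value=3
Op 3: inc R3 by 1 -> R3=(0,0,0,1) value=1
Op 4: merge R1<->R3 -> R1=(0,0,0,1) R3=(0,0,0,1)
Op 5: merge R2<->R3 -> R2=(0,0,3,1) R3=(0,0,3,1)
Op 6: merge R2<->R3 -> R2=(0,0,3,1) R3=(0,0,3,1)
Op 7: inc R3 by 1 -> R3=(0,0,3,2) value=5
Op 8: merge R0<->R1 -> R0=(0,0,0,1) R1=(0,0,0,1)
Op 9: merge R1<->R0 -> R1=(0,0,0,1) R0=(0,0,0,1)
Op 10: merge R0<->R1 -> R0=(0,0,0,1) R1=(0,0,0,1)
Op 11: merge R1<->R3 -> R1=(0,0,3,2) R3=(0,0,3,2)
Op 12: inc R0 by 5 -> R0=(5,0,0,1) value=6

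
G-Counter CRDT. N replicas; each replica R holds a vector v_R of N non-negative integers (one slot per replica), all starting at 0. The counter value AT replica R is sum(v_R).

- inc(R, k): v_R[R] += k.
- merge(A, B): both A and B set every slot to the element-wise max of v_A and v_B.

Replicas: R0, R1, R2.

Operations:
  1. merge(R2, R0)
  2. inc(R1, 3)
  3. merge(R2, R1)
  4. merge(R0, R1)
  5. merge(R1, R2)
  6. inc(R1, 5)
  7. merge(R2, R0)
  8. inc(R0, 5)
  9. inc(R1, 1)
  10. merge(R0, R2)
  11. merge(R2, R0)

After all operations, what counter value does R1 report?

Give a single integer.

Op 1: merge R2<->R0 -> R2=(0,0,0) R0=(0,0,0)
Op 2: inc R1 by 3 -> R1=(0,3,0) value=3
Op 3: merge R2<->R1 -> R2=(0,3,0) R1=(0,3,0)
Op 4: merge R0<->R1 -> R0=(0,3,0) R1=(0,3,0)
Op 5: merge R1<->R2 -> R1=(0,3,0) R2=(0,3,0)
Op 6: inc R1 by 5 -> R1=(0,8,0) value=8
Op 7: merge R2<->R0 -> R2=(0,3,0) R0=(0,3,0)
Op 8: inc R0 by 5 -> R0=(5,3,0) value=8
Op 9: inc R1 by 1 -> R1=(0,9,0) value=9
Op 10: merge R0<->R2 -> R0=(5,3,0) R2=(5,3,0)
Op 11: merge R2<->R0 -> R2=(5,3,0) R0=(5,3,0)

Answer: 9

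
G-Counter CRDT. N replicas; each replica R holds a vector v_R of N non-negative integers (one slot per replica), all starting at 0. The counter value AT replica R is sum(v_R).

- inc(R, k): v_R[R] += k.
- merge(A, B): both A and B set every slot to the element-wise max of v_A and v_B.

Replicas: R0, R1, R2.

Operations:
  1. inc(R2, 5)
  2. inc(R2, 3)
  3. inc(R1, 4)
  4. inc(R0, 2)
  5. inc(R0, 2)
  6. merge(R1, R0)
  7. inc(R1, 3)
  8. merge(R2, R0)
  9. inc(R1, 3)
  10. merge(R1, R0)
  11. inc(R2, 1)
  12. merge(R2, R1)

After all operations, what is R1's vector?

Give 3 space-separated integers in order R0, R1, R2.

Answer: 4 10 9

Derivation:
Op 1: inc R2 by 5 -> R2=(0,0,5) value=5
Op 2: inc R2 by 3 -> R2=(0,0,8) value=8
Op 3: inc R1 by 4 -> R1=(0,4,0) value=4
Op 4: inc R0 by 2 -> R0=(2,0,0) value=2
Op 5: inc R0 by 2 -> R0=(4,0,0) value=4
Op 6: merge R1<->R0 -> R1=(4,4,0) R0=(4,4,0)
Op 7: inc R1 by 3 -> R1=(4,7,0) value=11
Op 8: merge R2<->R0 -> R2=(4,4,8) R0=(4,4,8)
Op 9: inc R1 by 3 -> R1=(4,10,0) value=14
Op 10: merge R1<->R0 -> R1=(4,10,8) R0=(4,10,8)
Op 11: inc R2 by 1 -> R2=(4,4,9) value=17
Op 12: merge R2<->R1 -> R2=(4,10,9) R1=(4,10,9)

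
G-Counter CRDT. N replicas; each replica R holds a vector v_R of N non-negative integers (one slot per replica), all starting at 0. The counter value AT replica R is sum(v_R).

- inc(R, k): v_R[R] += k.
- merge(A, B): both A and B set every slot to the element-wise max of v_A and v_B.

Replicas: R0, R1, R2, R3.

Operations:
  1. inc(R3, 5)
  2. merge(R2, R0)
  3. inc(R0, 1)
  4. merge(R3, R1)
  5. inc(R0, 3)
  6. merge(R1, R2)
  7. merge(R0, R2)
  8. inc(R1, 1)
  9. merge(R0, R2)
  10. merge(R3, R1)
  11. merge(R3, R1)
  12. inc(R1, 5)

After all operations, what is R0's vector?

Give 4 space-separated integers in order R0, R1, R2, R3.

Op 1: inc R3 by 5 -> R3=(0,0,0,5) value=5
Op 2: merge R2<->R0 -> R2=(0,0,0,0) R0=(0,0,0,0)
Op 3: inc R0 by 1 -> R0=(1,0,0,0) value=1
Op 4: merge R3<->R1 -> R3=(0,0,0,5) R1=(0,0,0,5)
Op 5: inc R0 by 3 -> R0=(4,0,0,0) value=4
Op 6: merge R1<->R2 -> R1=(0,0,0,5) R2=(0,0,0,5)
Op 7: merge R0<->R2 -> R0=(4,0,0,5) R2=(4,0,0,5)
Op 8: inc R1 by 1 -> R1=(0,1,0,5) value=6
Op 9: merge R0<->R2 -> R0=(4,0,0,5) R2=(4,0,0,5)
Op 10: merge R3<->R1 -> R3=(0,1,0,5) R1=(0,1,0,5)
Op 11: merge R3<->R1 -> R3=(0,1,0,5) R1=(0,1,0,5)
Op 12: inc R1 by 5 -> R1=(0,6,0,5) value=11

Answer: 4 0 0 5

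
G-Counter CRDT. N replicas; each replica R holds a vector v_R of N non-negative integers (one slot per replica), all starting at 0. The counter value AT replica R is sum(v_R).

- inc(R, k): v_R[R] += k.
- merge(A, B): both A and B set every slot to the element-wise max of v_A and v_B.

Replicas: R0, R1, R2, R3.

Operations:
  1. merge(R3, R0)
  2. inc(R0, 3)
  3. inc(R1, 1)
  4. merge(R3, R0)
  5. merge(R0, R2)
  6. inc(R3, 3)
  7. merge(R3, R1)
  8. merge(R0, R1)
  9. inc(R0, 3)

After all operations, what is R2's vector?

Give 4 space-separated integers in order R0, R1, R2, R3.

Op 1: merge R3<->R0 -> R3=(0,0,0,0) R0=(0,0,0,0)
Op 2: inc R0 by 3 -> R0=(3,0,0,0) value=3
Op 3: inc R1 by 1 -> R1=(0,1,0,0) value=1
Op 4: merge R3<->R0 -> R3=(3,0,0,0) R0=(3,0,0,0)
Op 5: merge R0<->R2 -> R0=(3,0,0,0) R2=(3,0,0,0)
Op 6: inc R3 by 3 -> R3=(3,0,0,3) value=6
Op 7: merge R3<->R1 -> R3=(3,1,0,3) R1=(3,1,0,3)
Op 8: merge R0<->R1 -> R0=(3,1,0,3) R1=(3,1,0,3)
Op 9: inc R0 by 3 -> R0=(6,1,0,3) value=10

Answer: 3 0 0 0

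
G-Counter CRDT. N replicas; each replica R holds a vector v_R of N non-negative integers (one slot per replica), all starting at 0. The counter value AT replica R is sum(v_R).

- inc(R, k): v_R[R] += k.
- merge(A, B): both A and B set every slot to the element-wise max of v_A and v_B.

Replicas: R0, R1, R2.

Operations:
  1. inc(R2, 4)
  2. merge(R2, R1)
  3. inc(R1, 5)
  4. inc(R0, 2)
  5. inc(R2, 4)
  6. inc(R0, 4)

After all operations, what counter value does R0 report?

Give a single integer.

Op 1: inc R2 by 4 -> R2=(0,0,4) value=4
Op 2: merge R2<->R1 -> R2=(0,0,4) R1=(0,0,4)
Op 3: inc R1 by 5 -> R1=(0,5,4) value=9
Op 4: inc R0 by 2 -> R0=(2,0,0) value=2
Op 5: inc R2 by 4 -> R2=(0,0,8) value=8
Op 6: inc R0 by 4 -> R0=(6,0,0) value=6

Answer: 6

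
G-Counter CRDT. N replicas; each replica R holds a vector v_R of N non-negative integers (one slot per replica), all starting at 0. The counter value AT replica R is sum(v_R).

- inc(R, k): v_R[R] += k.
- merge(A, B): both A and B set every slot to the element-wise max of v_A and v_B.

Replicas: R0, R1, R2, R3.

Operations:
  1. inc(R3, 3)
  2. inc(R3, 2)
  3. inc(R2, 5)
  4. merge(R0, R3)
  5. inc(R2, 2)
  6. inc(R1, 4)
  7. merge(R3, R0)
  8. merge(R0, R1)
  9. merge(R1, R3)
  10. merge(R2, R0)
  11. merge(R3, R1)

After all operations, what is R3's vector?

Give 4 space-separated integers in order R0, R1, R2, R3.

Op 1: inc R3 by 3 -> R3=(0,0,0,3) value=3
Op 2: inc R3 by 2 -> R3=(0,0,0,5) value=5
Op 3: inc R2 by 5 -> R2=(0,0,5,0) value=5
Op 4: merge R0<->R3 -> R0=(0,0,0,5) R3=(0,0,0,5)
Op 5: inc R2 by 2 -> R2=(0,0,7,0) value=7
Op 6: inc R1 by 4 -> R1=(0,4,0,0) value=4
Op 7: merge R3<->R0 -> R3=(0,0,0,5) R0=(0,0,0,5)
Op 8: merge R0<->R1 -> R0=(0,4,0,5) R1=(0,4,0,5)
Op 9: merge R1<->R3 -> R1=(0,4,0,5) R3=(0,4,0,5)
Op 10: merge R2<->R0 -> R2=(0,4,7,5) R0=(0,4,7,5)
Op 11: merge R3<->R1 -> R3=(0,4,0,5) R1=(0,4,0,5)

Answer: 0 4 0 5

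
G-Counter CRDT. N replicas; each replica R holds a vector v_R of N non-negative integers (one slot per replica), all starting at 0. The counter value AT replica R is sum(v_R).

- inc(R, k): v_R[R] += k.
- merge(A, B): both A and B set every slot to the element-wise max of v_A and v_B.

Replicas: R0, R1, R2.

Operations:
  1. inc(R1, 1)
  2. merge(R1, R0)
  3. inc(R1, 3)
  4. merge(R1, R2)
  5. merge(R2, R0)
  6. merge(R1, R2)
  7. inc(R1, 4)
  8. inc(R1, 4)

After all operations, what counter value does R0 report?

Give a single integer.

Answer: 4

Derivation:
Op 1: inc R1 by 1 -> R1=(0,1,0) value=1
Op 2: merge R1<->R0 -> R1=(0,1,0) R0=(0,1,0)
Op 3: inc R1 by 3 -> R1=(0,4,0) value=4
Op 4: merge R1<->R2 -> R1=(0,4,0) R2=(0,4,0)
Op 5: merge R2<->R0 -> R2=(0,4,0) R0=(0,4,0)
Op 6: merge R1<->R2 -> R1=(0,4,0) R2=(0,4,0)
Op 7: inc R1 by 4 -> R1=(0,8,0) value=8
Op 8: inc R1 by 4 -> R1=(0,12,0) value=12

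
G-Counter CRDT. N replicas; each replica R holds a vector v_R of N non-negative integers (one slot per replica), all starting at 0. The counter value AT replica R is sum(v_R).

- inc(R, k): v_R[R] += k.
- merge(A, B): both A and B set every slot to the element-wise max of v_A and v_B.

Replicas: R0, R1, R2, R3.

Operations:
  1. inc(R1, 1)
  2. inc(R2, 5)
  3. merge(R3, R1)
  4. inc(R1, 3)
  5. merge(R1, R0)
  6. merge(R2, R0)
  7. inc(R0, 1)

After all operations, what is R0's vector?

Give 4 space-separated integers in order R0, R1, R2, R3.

Answer: 1 4 5 0

Derivation:
Op 1: inc R1 by 1 -> R1=(0,1,0,0) value=1
Op 2: inc R2 by 5 -> R2=(0,0,5,0) value=5
Op 3: merge R3<->R1 -> R3=(0,1,0,0) R1=(0,1,0,0)
Op 4: inc R1 by 3 -> R1=(0,4,0,0) value=4
Op 5: merge R1<->R0 -> R1=(0,4,0,0) R0=(0,4,0,0)
Op 6: merge R2<->R0 -> R2=(0,4,5,0) R0=(0,4,5,0)
Op 7: inc R0 by 1 -> R0=(1,4,5,0) value=10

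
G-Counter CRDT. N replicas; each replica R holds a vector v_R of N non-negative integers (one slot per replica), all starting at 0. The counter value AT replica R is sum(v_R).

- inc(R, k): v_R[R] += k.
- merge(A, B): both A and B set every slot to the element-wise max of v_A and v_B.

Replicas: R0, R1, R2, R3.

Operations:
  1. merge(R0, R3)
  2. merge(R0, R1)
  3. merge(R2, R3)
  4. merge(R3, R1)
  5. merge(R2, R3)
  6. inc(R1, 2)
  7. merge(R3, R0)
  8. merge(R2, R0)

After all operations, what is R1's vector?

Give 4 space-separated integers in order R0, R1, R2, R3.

Op 1: merge R0<->R3 -> R0=(0,0,0,0) R3=(0,0,0,0)
Op 2: merge R0<->R1 -> R0=(0,0,0,0) R1=(0,0,0,0)
Op 3: merge R2<->R3 -> R2=(0,0,0,0) R3=(0,0,0,0)
Op 4: merge R3<->R1 -> R3=(0,0,0,0) R1=(0,0,0,0)
Op 5: merge R2<->R3 -> R2=(0,0,0,0) R3=(0,0,0,0)
Op 6: inc R1 by 2 -> R1=(0,2,0,0) value=2
Op 7: merge R3<->R0 -> R3=(0,0,0,0) R0=(0,0,0,0)
Op 8: merge R2<->R0 -> R2=(0,0,0,0) R0=(0,0,0,0)

Answer: 0 2 0 0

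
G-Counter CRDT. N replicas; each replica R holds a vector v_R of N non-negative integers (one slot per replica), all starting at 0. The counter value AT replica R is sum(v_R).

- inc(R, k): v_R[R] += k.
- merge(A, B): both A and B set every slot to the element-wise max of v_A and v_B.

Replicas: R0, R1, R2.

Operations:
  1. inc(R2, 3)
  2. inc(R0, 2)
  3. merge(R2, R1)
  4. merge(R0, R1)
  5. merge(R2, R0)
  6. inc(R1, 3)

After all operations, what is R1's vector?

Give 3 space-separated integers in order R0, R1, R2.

Answer: 2 3 3

Derivation:
Op 1: inc R2 by 3 -> R2=(0,0,3) value=3
Op 2: inc R0 by 2 -> R0=(2,0,0) value=2
Op 3: merge R2<->R1 -> R2=(0,0,3) R1=(0,0,3)
Op 4: merge R0<->R1 -> R0=(2,0,3) R1=(2,0,3)
Op 5: merge R2<->R0 -> R2=(2,0,3) R0=(2,0,3)
Op 6: inc R1 by 3 -> R1=(2,3,3) value=8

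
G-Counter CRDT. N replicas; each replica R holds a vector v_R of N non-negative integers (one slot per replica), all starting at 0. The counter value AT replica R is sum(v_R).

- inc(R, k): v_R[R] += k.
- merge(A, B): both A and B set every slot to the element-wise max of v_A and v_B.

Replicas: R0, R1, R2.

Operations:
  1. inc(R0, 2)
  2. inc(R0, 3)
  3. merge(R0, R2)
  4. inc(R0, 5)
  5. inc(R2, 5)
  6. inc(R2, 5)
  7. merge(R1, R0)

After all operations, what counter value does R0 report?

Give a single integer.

Answer: 10

Derivation:
Op 1: inc R0 by 2 -> R0=(2,0,0) value=2
Op 2: inc R0 by 3 -> R0=(5,0,0) value=5
Op 3: merge R0<->R2 -> R0=(5,0,0) R2=(5,0,0)
Op 4: inc R0 by 5 -> R0=(10,0,0) value=10
Op 5: inc R2 by 5 -> R2=(5,0,5) value=10
Op 6: inc R2 by 5 -> R2=(5,0,10) value=15
Op 7: merge R1<->R0 -> R1=(10,0,0) R0=(10,0,0)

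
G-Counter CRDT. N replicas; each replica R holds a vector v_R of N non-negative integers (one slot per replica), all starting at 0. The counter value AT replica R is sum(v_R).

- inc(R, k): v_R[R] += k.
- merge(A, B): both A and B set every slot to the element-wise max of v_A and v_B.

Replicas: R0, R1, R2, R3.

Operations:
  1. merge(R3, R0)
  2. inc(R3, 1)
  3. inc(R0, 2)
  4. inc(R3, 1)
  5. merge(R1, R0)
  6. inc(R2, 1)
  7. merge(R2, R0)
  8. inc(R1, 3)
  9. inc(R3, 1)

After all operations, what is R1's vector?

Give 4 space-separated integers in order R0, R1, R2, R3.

Answer: 2 3 0 0

Derivation:
Op 1: merge R3<->R0 -> R3=(0,0,0,0) R0=(0,0,0,0)
Op 2: inc R3 by 1 -> R3=(0,0,0,1) value=1
Op 3: inc R0 by 2 -> R0=(2,0,0,0) value=2
Op 4: inc R3 by 1 -> R3=(0,0,0,2) value=2
Op 5: merge R1<->R0 -> R1=(2,0,0,0) R0=(2,0,0,0)
Op 6: inc R2 by 1 -> R2=(0,0,1,0) value=1
Op 7: merge R2<->R0 -> R2=(2,0,1,0) R0=(2,0,1,0)
Op 8: inc R1 by 3 -> R1=(2,3,0,0) value=5
Op 9: inc R3 by 1 -> R3=(0,0,0,3) value=3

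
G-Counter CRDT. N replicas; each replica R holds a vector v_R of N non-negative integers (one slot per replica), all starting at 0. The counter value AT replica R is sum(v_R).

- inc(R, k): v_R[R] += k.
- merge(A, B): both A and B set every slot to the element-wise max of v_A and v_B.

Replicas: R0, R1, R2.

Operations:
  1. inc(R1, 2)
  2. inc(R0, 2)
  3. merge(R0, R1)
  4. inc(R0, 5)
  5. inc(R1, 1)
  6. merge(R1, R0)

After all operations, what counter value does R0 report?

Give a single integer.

Answer: 10

Derivation:
Op 1: inc R1 by 2 -> R1=(0,2,0) value=2
Op 2: inc R0 by 2 -> R0=(2,0,0) value=2
Op 3: merge R0<->R1 -> R0=(2,2,0) R1=(2,2,0)
Op 4: inc R0 by 5 -> R0=(7,2,0) value=9
Op 5: inc R1 by 1 -> R1=(2,3,0) value=5
Op 6: merge R1<->R0 -> R1=(7,3,0) R0=(7,3,0)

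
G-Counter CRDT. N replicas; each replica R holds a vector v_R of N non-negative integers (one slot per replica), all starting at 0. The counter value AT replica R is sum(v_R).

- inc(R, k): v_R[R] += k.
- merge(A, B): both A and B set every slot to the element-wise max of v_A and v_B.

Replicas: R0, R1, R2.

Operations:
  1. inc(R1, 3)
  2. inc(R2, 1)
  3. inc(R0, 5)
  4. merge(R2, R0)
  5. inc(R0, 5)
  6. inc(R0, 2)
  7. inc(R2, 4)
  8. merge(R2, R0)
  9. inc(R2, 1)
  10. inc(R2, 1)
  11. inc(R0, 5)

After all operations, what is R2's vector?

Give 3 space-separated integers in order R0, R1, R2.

Answer: 12 0 7

Derivation:
Op 1: inc R1 by 3 -> R1=(0,3,0) value=3
Op 2: inc R2 by 1 -> R2=(0,0,1) value=1
Op 3: inc R0 by 5 -> R0=(5,0,0) value=5
Op 4: merge R2<->R0 -> R2=(5,0,1) R0=(5,0,1)
Op 5: inc R0 by 5 -> R0=(10,0,1) value=11
Op 6: inc R0 by 2 -> R0=(12,0,1) value=13
Op 7: inc R2 by 4 -> R2=(5,0,5) value=10
Op 8: merge R2<->R0 -> R2=(12,0,5) R0=(12,0,5)
Op 9: inc R2 by 1 -> R2=(12,0,6) value=18
Op 10: inc R2 by 1 -> R2=(12,0,7) value=19
Op 11: inc R0 by 5 -> R0=(17,0,5) value=22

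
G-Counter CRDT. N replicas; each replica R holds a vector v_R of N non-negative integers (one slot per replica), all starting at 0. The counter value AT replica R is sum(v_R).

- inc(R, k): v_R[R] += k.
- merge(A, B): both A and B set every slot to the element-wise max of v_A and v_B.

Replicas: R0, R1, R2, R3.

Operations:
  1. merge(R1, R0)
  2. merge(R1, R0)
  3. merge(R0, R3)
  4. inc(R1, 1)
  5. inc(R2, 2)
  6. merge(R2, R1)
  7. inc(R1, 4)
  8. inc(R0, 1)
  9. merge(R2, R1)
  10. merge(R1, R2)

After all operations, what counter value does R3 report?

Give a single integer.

Op 1: merge R1<->R0 -> R1=(0,0,0,0) R0=(0,0,0,0)
Op 2: merge R1<->R0 -> R1=(0,0,0,0) R0=(0,0,0,0)
Op 3: merge R0<->R3 -> R0=(0,0,0,0) R3=(0,0,0,0)
Op 4: inc R1 by 1 -> R1=(0,1,0,0) value=1
Op 5: inc R2 by 2 -> R2=(0,0,2,0) value=2
Op 6: merge R2<->R1 -> R2=(0,1,2,0) R1=(0,1,2,0)
Op 7: inc R1 by 4 -> R1=(0,5,2,0) value=7
Op 8: inc R0 by 1 -> R0=(1,0,0,0) value=1
Op 9: merge R2<->R1 -> R2=(0,5,2,0) R1=(0,5,2,0)
Op 10: merge R1<->R2 -> R1=(0,5,2,0) R2=(0,5,2,0)

Answer: 0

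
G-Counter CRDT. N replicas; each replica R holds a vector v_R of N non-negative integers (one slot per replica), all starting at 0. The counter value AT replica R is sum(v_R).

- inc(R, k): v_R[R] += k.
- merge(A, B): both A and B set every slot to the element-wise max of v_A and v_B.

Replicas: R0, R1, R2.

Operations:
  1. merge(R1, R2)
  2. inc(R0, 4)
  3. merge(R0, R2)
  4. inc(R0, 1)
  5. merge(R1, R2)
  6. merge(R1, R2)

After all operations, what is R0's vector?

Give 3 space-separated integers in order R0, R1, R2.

Op 1: merge R1<->R2 -> R1=(0,0,0) R2=(0,0,0)
Op 2: inc R0 by 4 -> R0=(4,0,0) value=4
Op 3: merge R0<->R2 -> R0=(4,0,0) R2=(4,0,0)
Op 4: inc R0 by 1 -> R0=(5,0,0) value=5
Op 5: merge R1<->R2 -> R1=(4,0,0) R2=(4,0,0)
Op 6: merge R1<->R2 -> R1=(4,0,0) R2=(4,0,0)

Answer: 5 0 0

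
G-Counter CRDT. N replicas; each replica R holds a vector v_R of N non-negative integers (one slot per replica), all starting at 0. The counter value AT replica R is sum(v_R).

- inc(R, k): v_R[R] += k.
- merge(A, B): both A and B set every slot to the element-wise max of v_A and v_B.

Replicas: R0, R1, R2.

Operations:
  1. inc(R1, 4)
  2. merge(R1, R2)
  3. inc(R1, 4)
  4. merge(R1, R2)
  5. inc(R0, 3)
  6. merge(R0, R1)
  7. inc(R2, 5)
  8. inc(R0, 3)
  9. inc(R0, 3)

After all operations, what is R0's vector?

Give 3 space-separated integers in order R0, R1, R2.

Op 1: inc R1 by 4 -> R1=(0,4,0) value=4
Op 2: merge R1<->R2 -> R1=(0,4,0) R2=(0,4,0)
Op 3: inc R1 by 4 -> R1=(0,8,0) value=8
Op 4: merge R1<->R2 -> R1=(0,8,0) R2=(0,8,0)
Op 5: inc R0 by 3 -> R0=(3,0,0) value=3
Op 6: merge R0<->R1 -> R0=(3,8,0) R1=(3,8,0)
Op 7: inc R2 by 5 -> R2=(0,8,5) value=13
Op 8: inc R0 by 3 -> R0=(6,8,0) value=14
Op 9: inc R0 by 3 -> R0=(9,8,0) value=17

Answer: 9 8 0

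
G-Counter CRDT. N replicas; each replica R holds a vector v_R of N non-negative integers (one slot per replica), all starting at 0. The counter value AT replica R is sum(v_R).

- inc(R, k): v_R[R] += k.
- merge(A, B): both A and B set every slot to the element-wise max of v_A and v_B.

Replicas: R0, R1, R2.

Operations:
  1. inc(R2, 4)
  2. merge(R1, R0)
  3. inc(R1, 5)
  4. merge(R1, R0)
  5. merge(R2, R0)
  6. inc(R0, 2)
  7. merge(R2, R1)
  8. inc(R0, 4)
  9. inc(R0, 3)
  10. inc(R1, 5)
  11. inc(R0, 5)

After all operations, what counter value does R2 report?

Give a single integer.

Answer: 9

Derivation:
Op 1: inc R2 by 4 -> R2=(0,0,4) value=4
Op 2: merge R1<->R0 -> R1=(0,0,0) R0=(0,0,0)
Op 3: inc R1 by 5 -> R1=(0,5,0) value=5
Op 4: merge R1<->R0 -> R1=(0,5,0) R0=(0,5,0)
Op 5: merge R2<->R0 -> R2=(0,5,4) R0=(0,5,4)
Op 6: inc R0 by 2 -> R0=(2,5,4) value=11
Op 7: merge R2<->R1 -> R2=(0,5,4) R1=(0,5,4)
Op 8: inc R0 by 4 -> R0=(6,5,4) value=15
Op 9: inc R0 by 3 -> R0=(9,5,4) value=18
Op 10: inc R1 by 5 -> R1=(0,10,4) value=14
Op 11: inc R0 by 5 -> R0=(14,5,4) value=23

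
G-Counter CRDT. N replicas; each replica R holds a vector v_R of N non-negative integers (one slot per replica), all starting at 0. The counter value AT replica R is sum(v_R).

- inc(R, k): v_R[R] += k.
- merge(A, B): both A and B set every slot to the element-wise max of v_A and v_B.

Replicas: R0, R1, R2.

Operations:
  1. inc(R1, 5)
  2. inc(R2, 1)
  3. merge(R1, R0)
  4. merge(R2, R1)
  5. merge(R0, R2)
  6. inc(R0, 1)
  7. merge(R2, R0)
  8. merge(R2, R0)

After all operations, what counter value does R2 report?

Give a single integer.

Op 1: inc R1 by 5 -> R1=(0,5,0) value=5
Op 2: inc R2 by 1 -> R2=(0,0,1) value=1
Op 3: merge R1<->R0 -> R1=(0,5,0) R0=(0,5,0)
Op 4: merge R2<->R1 -> R2=(0,5,1) R1=(0,5,1)
Op 5: merge R0<->R2 -> R0=(0,5,1) R2=(0,5,1)
Op 6: inc R0 by 1 -> R0=(1,5,1) value=7
Op 7: merge R2<->R0 -> R2=(1,5,1) R0=(1,5,1)
Op 8: merge R2<->R0 -> R2=(1,5,1) R0=(1,5,1)

Answer: 7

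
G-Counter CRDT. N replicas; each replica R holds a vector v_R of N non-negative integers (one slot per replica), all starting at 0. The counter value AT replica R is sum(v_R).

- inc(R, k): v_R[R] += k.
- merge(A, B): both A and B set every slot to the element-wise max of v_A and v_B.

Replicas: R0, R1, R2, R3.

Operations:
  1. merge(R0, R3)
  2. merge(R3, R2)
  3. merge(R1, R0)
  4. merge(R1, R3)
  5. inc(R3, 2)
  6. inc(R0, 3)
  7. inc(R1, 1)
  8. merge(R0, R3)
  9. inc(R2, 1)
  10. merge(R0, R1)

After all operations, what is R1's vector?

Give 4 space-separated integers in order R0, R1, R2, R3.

Op 1: merge R0<->R3 -> R0=(0,0,0,0) R3=(0,0,0,0)
Op 2: merge R3<->R2 -> R3=(0,0,0,0) R2=(0,0,0,0)
Op 3: merge R1<->R0 -> R1=(0,0,0,0) R0=(0,0,0,0)
Op 4: merge R1<->R3 -> R1=(0,0,0,0) R3=(0,0,0,0)
Op 5: inc R3 by 2 -> R3=(0,0,0,2) value=2
Op 6: inc R0 by 3 -> R0=(3,0,0,0) value=3
Op 7: inc R1 by 1 -> R1=(0,1,0,0) value=1
Op 8: merge R0<->R3 -> R0=(3,0,0,2) R3=(3,0,0,2)
Op 9: inc R2 by 1 -> R2=(0,0,1,0) value=1
Op 10: merge R0<->R1 -> R0=(3,1,0,2) R1=(3,1,0,2)

Answer: 3 1 0 2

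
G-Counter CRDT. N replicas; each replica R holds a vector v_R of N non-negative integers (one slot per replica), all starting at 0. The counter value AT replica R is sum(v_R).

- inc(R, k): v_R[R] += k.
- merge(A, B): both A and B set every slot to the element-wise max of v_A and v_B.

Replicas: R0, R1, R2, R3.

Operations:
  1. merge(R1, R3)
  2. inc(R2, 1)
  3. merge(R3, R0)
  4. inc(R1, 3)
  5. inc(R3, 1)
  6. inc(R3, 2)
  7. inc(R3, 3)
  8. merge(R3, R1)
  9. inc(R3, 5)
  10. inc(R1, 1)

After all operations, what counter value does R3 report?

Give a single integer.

Answer: 14

Derivation:
Op 1: merge R1<->R3 -> R1=(0,0,0,0) R3=(0,0,0,0)
Op 2: inc R2 by 1 -> R2=(0,0,1,0) value=1
Op 3: merge R3<->R0 -> R3=(0,0,0,0) R0=(0,0,0,0)
Op 4: inc R1 by 3 -> R1=(0,3,0,0) value=3
Op 5: inc R3 by 1 -> R3=(0,0,0,1) value=1
Op 6: inc R3 by 2 -> R3=(0,0,0,3) value=3
Op 7: inc R3 by 3 -> R3=(0,0,0,6) value=6
Op 8: merge R3<->R1 -> R3=(0,3,0,6) R1=(0,3,0,6)
Op 9: inc R3 by 5 -> R3=(0,3,0,11) value=14
Op 10: inc R1 by 1 -> R1=(0,4,0,6) value=10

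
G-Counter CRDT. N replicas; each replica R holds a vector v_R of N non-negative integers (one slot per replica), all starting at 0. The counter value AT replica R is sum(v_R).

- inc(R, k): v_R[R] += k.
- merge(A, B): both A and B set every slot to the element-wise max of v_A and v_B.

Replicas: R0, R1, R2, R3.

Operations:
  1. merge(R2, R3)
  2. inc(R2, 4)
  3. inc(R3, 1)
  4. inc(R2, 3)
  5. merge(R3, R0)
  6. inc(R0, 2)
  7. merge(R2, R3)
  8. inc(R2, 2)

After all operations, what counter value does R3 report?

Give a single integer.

Op 1: merge R2<->R3 -> R2=(0,0,0,0) R3=(0,0,0,0)
Op 2: inc R2 by 4 -> R2=(0,0,4,0) value=4
Op 3: inc R3 by 1 -> R3=(0,0,0,1) value=1
Op 4: inc R2 by 3 -> R2=(0,0,7,0) value=7
Op 5: merge R3<->R0 -> R3=(0,0,0,1) R0=(0,0,0,1)
Op 6: inc R0 by 2 -> R0=(2,0,0,1) value=3
Op 7: merge R2<->R3 -> R2=(0,0,7,1) R3=(0,0,7,1)
Op 8: inc R2 by 2 -> R2=(0,0,9,1) value=10

Answer: 8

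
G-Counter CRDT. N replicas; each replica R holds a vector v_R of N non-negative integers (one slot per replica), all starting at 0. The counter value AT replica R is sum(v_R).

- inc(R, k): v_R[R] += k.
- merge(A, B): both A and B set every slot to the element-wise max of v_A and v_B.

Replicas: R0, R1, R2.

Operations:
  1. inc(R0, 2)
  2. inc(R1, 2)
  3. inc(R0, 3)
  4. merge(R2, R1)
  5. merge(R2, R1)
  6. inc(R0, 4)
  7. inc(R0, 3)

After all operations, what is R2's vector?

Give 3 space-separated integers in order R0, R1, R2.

Op 1: inc R0 by 2 -> R0=(2,0,0) value=2
Op 2: inc R1 by 2 -> R1=(0,2,0) value=2
Op 3: inc R0 by 3 -> R0=(5,0,0) value=5
Op 4: merge R2<->R1 -> R2=(0,2,0) R1=(0,2,0)
Op 5: merge R2<->R1 -> R2=(0,2,0) R1=(0,2,0)
Op 6: inc R0 by 4 -> R0=(9,0,0) value=9
Op 7: inc R0 by 3 -> R0=(12,0,0) value=12

Answer: 0 2 0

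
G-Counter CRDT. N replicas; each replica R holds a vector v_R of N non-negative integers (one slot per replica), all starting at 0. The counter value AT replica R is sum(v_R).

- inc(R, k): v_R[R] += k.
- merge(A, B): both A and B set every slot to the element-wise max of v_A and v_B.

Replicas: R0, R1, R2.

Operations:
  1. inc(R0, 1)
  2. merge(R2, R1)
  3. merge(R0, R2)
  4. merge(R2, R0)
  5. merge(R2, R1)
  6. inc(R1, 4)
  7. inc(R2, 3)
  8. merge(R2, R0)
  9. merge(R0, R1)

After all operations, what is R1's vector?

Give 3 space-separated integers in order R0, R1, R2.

Answer: 1 4 3

Derivation:
Op 1: inc R0 by 1 -> R0=(1,0,0) value=1
Op 2: merge R2<->R1 -> R2=(0,0,0) R1=(0,0,0)
Op 3: merge R0<->R2 -> R0=(1,0,0) R2=(1,0,0)
Op 4: merge R2<->R0 -> R2=(1,0,0) R0=(1,0,0)
Op 5: merge R2<->R1 -> R2=(1,0,0) R1=(1,0,0)
Op 6: inc R1 by 4 -> R1=(1,4,0) value=5
Op 7: inc R2 by 3 -> R2=(1,0,3) value=4
Op 8: merge R2<->R0 -> R2=(1,0,3) R0=(1,0,3)
Op 9: merge R0<->R1 -> R0=(1,4,3) R1=(1,4,3)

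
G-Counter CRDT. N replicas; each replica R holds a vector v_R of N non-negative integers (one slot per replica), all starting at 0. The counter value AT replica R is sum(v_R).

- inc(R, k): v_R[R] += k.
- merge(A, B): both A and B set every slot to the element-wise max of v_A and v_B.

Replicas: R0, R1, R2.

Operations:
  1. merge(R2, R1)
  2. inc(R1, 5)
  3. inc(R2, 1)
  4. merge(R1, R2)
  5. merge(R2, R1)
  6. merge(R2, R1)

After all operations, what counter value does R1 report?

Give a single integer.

Op 1: merge R2<->R1 -> R2=(0,0,0) R1=(0,0,0)
Op 2: inc R1 by 5 -> R1=(0,5,0) value=5
Op 3: inc R2 by 1 -> R2=(0,0,1) value=1
Op 4: merge R1<->R2 -> R1=(0,5,1) R2=(0,5,1)
Op 5: merge R2<->R1 -> R2=(0,5,1) R1=(0,5,1)
Op 6: merge R2<->R1 -> R2=(0,5,1) R1=(0,5,1)

Answer: 6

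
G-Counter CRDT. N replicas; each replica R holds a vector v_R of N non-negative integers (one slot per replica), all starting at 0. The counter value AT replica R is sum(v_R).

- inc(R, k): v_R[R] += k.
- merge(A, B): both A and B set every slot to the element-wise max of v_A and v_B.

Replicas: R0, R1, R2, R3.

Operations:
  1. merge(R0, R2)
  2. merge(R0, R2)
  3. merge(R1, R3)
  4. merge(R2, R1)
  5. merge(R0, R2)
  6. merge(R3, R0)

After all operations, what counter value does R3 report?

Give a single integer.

Answer: 0

Derivation:
Op 1: merge R0<->R2 -> R0=(0,0,0,0) R2=(0,0,0,0)
Op 2: merge R0<->R2 -> R0=(0,0,0,0) R2=(0,0,0,0)
Op 3: merge R1<->R3 -> R1=(0,0,0,0) R3=(0,0,0,0)
Op 4: merge R2<->R1 -> R2=(0,0,0,0) R1=(0,0,0,0)
Op 5: merge R0<->R2 -> R0=(0,0,0,0) R2=(0,0,0,0)
Op 6: merge R3<->R0 -> R3=(0,0,0,0) R0=(0,0,0,0)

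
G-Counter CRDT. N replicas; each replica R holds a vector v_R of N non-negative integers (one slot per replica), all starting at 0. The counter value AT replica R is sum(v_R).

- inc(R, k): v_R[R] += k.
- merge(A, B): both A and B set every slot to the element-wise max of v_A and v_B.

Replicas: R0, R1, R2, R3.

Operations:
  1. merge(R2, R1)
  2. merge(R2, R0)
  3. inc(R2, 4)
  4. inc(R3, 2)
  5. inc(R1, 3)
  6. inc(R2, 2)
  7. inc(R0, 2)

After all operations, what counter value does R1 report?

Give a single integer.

Op 1: merge R2<->R1 -> R2=(0,0,0,0) R1=(0,0,0,0)
Op 2: merge R2<->R0 -> R2=(0,0,0,0) R0=(0,0,0,0)
Op 3: inc R2 by 4 -> R2=(0,0,4,0) value=4
Op 4: inc R3 by 2 -> R3=(0,0,0,2) value=2
Op 5: inc R1 by 3 -> R1=(0,3,0,0) value=3
Op 6: inc R2 by 2 -> R2=(0,0,6,0) value=6
Op 7: inc R0 by 2 -> R0=(2,0,0,0) value=2

Answer: 3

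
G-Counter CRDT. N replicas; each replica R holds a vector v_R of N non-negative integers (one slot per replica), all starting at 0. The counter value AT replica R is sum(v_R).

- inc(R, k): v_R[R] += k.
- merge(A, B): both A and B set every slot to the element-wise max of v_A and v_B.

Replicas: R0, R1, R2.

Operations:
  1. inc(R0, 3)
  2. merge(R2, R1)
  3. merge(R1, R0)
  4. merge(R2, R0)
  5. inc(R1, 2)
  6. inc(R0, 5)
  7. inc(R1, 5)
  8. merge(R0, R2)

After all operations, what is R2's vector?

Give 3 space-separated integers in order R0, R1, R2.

Op 1: inc R0 by 3 -> R0=(3,0,0) value=3
Op 2: merge R2<->R1 -> R2=(0,0,0) R1=(0,0,0)
Op 3: merge R1<->R0 -> R1=(3,0,0) R0=(3,0,0)
Op 4: merge R2<->R0 -> R2=(3,0,0) R0=(3,0,0)
Op 5: inc R1 by 2 -> R1=(3,2,0) value=5
Op 6: inc R0 by 5 -> R0=(8,0,0) value=8
Op 7: inc R1 by 5 -> R1=(3,7,0) value=10
Op 8: merge R0<->R2 -> R0=(8,0,0) R2=(8,0,0)

Answer: 8 0 0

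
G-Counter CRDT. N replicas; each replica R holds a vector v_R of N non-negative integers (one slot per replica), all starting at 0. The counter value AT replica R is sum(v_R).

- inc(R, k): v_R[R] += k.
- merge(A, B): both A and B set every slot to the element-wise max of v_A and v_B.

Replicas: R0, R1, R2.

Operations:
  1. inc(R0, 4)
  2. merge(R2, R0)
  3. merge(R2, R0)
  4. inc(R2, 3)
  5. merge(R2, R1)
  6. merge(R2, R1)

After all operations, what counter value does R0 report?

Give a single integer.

Answer: 4

Derivation:
Op 1: inc R0 by 4 -> R0=(4,0,0) value=4
Op 2: merge R2<->R0 -> R2=(4,0,0) R0=(4,0,0)
Op 3: merge R2<->R0 -> R2=(4,0,0) R0=(4,0,0)
Op 4: inc R2 by 3 -> R2=(4,0,3) value=7
Op 5: merge R2<->R1 -> R2=(4,0,3) R1=(4,0,3)
Op 6: merge R2<->R1 -> R2=(4,0,3) R1=(4,0,3)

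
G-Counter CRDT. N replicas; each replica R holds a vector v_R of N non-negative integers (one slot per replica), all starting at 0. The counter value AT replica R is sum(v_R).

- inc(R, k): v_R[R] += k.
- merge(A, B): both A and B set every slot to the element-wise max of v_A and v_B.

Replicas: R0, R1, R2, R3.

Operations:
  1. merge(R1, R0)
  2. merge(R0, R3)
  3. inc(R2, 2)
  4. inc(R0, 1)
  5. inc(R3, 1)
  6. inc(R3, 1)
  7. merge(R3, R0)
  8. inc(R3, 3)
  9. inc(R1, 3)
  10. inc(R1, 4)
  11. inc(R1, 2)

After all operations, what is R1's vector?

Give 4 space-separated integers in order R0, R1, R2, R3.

Answer: 0 9 0 0

Derivation:
Op 1: merge R1<->R0 -> R1=(0,0,0,0) R0=(0,0,0,0)
Op 2: merge R0<->R3 -> R0=(0,0,0,0) R3=(0,0,0,0)
Op 3: inc R2 by 2 -> R2=(0,0,2,0) value=2
Op 4: inc R0 by 1 -> R0=(1,0,0,0) value=1
Op 5: inc R3 by 1 -> R3=(0,0,0,1) value=1
Op 6: inc R3 by 1 -> R3=(0,0,0,2) value=2
Op 7: merge R3<->R0 -> R3=(1,0,0,2) R0=(1,0,0,2)
Op 8: inc R3 by 3 -> R3=(1,0,0,5) value=6
Op 9: inc R1 by 3 -> R1=(0,3,0,0) value=3
Op 10: inc R1 by 4 -> R1=(0,7,0,0) value=7
Op 11: inc R1 by 2 -> R1=(0,9,0,0) value=9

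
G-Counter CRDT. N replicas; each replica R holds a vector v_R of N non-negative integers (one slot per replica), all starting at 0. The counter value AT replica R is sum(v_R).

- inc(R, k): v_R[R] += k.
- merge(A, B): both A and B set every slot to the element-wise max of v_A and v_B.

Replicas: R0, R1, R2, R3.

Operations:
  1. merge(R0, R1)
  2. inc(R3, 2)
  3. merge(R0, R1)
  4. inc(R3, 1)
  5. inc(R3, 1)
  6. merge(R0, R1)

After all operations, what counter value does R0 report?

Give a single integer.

Answer: 0

Derivation:
Op 1: merge R0<->R1 -> R0=(0,0,0,0) R1=(0,0,0,0)
Op 2: inc R3 by 2 -> R3=(0,0,0,2) value=2
Op 3: merge R0<->R1 -> R0=(0,0,0,0) R1=(0,0,0,0)
Op 4: inc R3 by 1 -> R3=(0,0,0,3) value=3
Op 5: inc R3 by 1 -> R3=(0,0,0,4) value=4
Op 6: merge R0<->R1 -> R0=(0,0,0,0) R1=(0,0,0,0)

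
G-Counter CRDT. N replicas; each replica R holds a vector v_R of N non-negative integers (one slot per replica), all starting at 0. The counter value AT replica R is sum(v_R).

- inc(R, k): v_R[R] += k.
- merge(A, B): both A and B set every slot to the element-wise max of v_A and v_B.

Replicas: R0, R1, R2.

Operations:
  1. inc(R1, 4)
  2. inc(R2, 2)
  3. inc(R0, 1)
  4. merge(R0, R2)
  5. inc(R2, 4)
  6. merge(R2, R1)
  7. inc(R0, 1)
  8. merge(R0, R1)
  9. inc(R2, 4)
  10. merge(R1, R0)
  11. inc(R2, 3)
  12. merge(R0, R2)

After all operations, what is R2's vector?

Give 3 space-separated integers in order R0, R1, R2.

Answer: 2 4 13

Derivation:
Op 1: inc R1 by 4 -> R1=(0,4,0) value=4
Op 2: inc R2 by 2 -> R2=(0,0,2) value=2
Op 3: inc R0 by 1 -> R0=(1,0,0) value=1
Op 4: merge R0<->R2 -> R0=(1,0,2) R2=(1,0,2)
Op 5: inc R2 by 4 -> R2=(1,0,6) value=7
Op 6: merge R2<->R1 -> R2=(1,4,6) R1=(1,4,6)
Op 7: inc R0 by 1 -> R0=(2,0,2) value=4
Op 8: merge R0<->R1 -> R0=(2,4,6) R1=(2,4,6)
Op 9: inc R2 by 4 -> R2=(1,4,10) value=15
Op 10: merge R1<->R0 -> R1=(2,4,6) R0=(2,4,6)
Op 11: inc R2 by 3 -> R2=(1,4,13) value=18
Op 12: merge R0<->R2 -> R0=(2,4,13) R2=(2,4,13)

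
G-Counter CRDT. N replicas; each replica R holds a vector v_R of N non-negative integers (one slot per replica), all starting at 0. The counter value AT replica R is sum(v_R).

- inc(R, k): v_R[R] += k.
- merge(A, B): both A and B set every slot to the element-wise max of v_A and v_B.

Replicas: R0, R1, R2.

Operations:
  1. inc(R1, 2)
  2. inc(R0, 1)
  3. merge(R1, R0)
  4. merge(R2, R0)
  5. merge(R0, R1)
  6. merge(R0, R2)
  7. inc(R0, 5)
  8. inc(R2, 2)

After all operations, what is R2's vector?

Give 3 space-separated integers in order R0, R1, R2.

Op 1: inc R1 by 2 -> R1=(0,2,0) value=2
Op 2: inc R0 by 1 -> R0=(1,0,0) value=1
Op 3: merge R1<->R0 -> R1=(1,2,0) R0=(1,2,0)
Op 4: merge R2<->R0 -> R2=(1,2,0) R0=(1,2,0)
Op 5: merge R0<->R1 -> R0=(1,2,0) R1=(1,2,0)
Op 6: merge R0<->R2 -> R0=(1,2,0) R2=(1,2,0)
Op 7: inc R0 by 5 -> R0=(6,2,0) value=8
Op 8: inc R2 by 2 -> R2=(1,2,2) value=5

Answer: 1 2 2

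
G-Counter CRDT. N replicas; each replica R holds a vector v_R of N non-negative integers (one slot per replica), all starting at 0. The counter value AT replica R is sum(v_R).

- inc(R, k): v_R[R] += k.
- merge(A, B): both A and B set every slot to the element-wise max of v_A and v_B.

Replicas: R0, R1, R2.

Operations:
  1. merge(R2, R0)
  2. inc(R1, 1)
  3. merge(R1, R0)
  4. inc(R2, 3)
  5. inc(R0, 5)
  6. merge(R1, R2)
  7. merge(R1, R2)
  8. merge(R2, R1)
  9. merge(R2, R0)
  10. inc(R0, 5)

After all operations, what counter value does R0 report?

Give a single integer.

Answer: 14

Derivation:
Op 1: merge R2<->R0 -> R2=(0,0,0) R0=(0,0,0)
Op 2: inc R1 by 1 -> R1=(0,1,0) value=1
Op 3: merge R1<->R0 -> R1=(0,1,0) R0=(0,1,0)
Op 4: inc R2 by 3 -> R2=(0,0,3) value=3
Op 5: inc R0 by 5 -> R0=(5,1,0) value=6
Op 6: merge R1<->R2 -> R1=(0,1,3) R2=(0,1,3)
Op 7: merge R1<->R2 -> R1=(0,1,3) R2=(0,1,3)
Op 8: merge R2<->R1 -> R2=(0,1,3) R1=(0,1,3)
Op 9: merge R2<->R0 -> R2=(5,1,3) R0=(5,1,3)
Op 10: inc R0 by 5 -> R0=(10,1,3) value=14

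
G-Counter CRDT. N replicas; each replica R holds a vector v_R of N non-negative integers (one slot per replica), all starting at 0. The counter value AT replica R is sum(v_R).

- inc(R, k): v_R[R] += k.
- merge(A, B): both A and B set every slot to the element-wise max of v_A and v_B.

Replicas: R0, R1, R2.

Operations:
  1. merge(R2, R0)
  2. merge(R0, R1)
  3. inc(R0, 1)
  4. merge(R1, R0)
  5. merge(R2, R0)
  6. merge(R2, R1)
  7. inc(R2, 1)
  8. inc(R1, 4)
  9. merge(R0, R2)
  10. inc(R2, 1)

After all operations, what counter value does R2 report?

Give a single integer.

Op 1: merge R2<->R0 -> R2=(0,0,0) R0=(0,0,0)
Op 2: merge R0<->R1 -> R0=(0,0,0) R1=(0,0,0)
Op 3: inc R0 by 1 -> R0=(1,0,0) value=1
Op 4: merge R1<->R0 -> R1=(1,0,0) R0=(1,0,0)
Op 5: merge R2<->R0 -> R2=(1,0,0) R0=(1,0,0)
Op 6: merge R2<->R1 -> R2=(1,0,0) R1=(1,0,0)
Op 7: inc R2 by 1 -> R2=(1,0,1) value=2
Op 8: inc R1 by 4 -> R1=(1,4,0) value=5
Op 9: merge R0<->R2 -> R0=(1,0,1) R2=(1,0,1)
Op 10: inc R2 by 1 -> R2=(1,0,2) value=3

Answer: 3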